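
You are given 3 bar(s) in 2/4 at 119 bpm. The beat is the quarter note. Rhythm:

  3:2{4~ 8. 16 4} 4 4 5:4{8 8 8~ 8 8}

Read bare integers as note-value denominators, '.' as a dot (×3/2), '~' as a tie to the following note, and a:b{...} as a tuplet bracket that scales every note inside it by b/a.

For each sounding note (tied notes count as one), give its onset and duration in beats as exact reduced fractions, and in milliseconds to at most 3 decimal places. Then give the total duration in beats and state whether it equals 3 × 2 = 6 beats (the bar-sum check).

1) 0.0ms=0b +588.235ms=7/6b
2) 588.235ms=7/6b +84.034ms=1/6b
3) 672.269ms=4/3b +336.134ms=2/3b
4) 1008.403ms=2b +504.202ms=1b
5) 1512.605ms=3b +504.202ms=1b
6) 2016.807ms=4b +201.681ms=2/5b
7) 2218.487ms=22/5b +201.681ms=2/5b
8) 2420.168ms=24/5b +403.361ms=4/5b
9) 2823.529ms=28/5b +201.681ms=2/5b
Σ=6b of 6 (119bpm 2/4) — PASS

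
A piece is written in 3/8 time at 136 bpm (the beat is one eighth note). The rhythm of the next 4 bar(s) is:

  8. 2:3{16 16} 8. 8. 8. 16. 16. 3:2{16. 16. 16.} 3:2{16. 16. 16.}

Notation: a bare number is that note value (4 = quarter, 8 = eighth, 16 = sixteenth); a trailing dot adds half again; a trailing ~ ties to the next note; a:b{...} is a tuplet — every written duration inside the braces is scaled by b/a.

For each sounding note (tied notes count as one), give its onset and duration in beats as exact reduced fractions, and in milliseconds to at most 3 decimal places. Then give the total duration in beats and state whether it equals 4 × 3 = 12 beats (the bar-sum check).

1) 0.0ms=0b +661.765ms=3/2b
2) 661.765ms=3/2b +330.882ms=3/4b
3) 992.647ms=9/4b +330.882ms=3/4b
4) 1323.529ms=3b +661.765ms=3/2b
5) 1985.294ms=9/2b +661.765ms=3/2b
6) 2647.059ms=6b +661.765ms=3/2b
7) 3308.824ms=15/2b +330.882ms=3/4b
8) 3639.706ms=33/4b +330.882ms=3/4b
9) 3970.588ms=9b +220.588ms=1/2b
10) 4191.176ms=19/2b +220.588ms=1/2b
11) 4411.765ms=10b +220.588ms=1/2b
12) 4632.353ms=21/2b +220.588ms=1/2b
13) 4852.941ms=11b +220.588ms=1/2b
14) 5073.529ms=23/2b +220.588ms=1/2b
Σ=12b of 12 (136bpm 3/8) — PASS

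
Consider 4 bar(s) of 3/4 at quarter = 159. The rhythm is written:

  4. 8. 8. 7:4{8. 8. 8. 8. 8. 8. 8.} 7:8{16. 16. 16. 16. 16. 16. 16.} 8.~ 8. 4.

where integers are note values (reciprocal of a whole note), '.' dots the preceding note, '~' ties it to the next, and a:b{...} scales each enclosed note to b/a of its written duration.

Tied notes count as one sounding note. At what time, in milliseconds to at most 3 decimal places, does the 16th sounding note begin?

note 16 onset = 57/7b = 3072.776ms

1. 0.0ms @ 0 + 566.038ms (3/2)
2. 566.038ms @ 3/2 + 283.019ms (3/4)
3. 849.057ms @ 9/4 + 283.019ms (3/4)
4. 1132.075ms @ 3 + 161.725ms (3/7)
5. 1293.801ms @ 24/7 + 161.725ms (3/7)
6. 1455.526ms @ 27/7 + 161.725ms (3/7)
7. 1617.251ms @ 30/7 + 161.725ms (3/7)
8. 1778.976ms @ 33/7 + 161.725ms (3/7)
9. 1940.701ms @ 36/7 + 161.725ms (3/7)
10. 2102.426ms @ 39/7 + 161.725ms (3/7)
11. 2264.151ms @ 6 + 161.725ms (3/7)
12. 2425.876ms @ 45/7 + 161.725ms (3/7)
13. 2587.601ms @ 48/7 + 161.725ms (3/7)
14. 2749.326ms @ 51/7 + 161.725ms (3/7)
15. 2911.051ms @ 54/7 + 161.725ms (3/7)
16. 3072.776ms @ 57/7 + 161.725ms (3/7)
17. 3234.501ms @ 60/7 + 161.725ms (3/7)
18. 3396.226ms @ 9 + 566.038ms (3/2)
19. 3962.264ms @ 21/2 + 566.038ms (3/2)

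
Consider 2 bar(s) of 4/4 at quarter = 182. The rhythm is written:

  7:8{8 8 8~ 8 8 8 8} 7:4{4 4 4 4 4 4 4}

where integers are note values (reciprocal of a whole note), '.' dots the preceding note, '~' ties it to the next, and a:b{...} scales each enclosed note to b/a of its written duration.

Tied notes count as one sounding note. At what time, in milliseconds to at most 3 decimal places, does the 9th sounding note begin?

1. 0.0ms @ 0 + 188.383ms (4/7)
2. 188.383ms @ 4/7 + 188.383ms (4/7)
3. 376.766ms @ 8/7 + 376.766ms (8/7)
4. 753.532ms @ 16/7 + 188.383ms (4/7)
5. 941.915ms @ 20/7 + 188.383ms (4/7)
6. 1130.298ms @ 24/7 + 188.383ms (4/7)
7. 1318.681ms @ 4 + 188.383ms (4/7)
8. 1507.064ms @ 32/7 + 188.383ms (4/7)
9. 1695.447ms @ 36/7 + 188.383ms (4/7)
10. 1883.83ms @ 40/7 + 188.383ms (4/7)
11. 2072.214ms @ 44/7 + 188.383ms (4/7)
12. 2260.597ms @ 48/7 + 188.383ms (4/7)
13. 2448.98ms @ 52/7 + 188.383ms (4/7)

note 9 onset = 36/7b = 1695.447ms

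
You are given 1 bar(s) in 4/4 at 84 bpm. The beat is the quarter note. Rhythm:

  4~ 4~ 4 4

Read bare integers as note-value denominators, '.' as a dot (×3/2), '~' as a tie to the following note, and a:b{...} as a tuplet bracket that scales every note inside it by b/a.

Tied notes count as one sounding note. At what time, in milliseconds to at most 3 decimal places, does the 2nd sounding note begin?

note 2 onset = 3b = 2142.857ms

1. 0.0ms @ 0 + 2142.857ms (3)
2. 2142.857ms @ 3 + 714.286ms (1)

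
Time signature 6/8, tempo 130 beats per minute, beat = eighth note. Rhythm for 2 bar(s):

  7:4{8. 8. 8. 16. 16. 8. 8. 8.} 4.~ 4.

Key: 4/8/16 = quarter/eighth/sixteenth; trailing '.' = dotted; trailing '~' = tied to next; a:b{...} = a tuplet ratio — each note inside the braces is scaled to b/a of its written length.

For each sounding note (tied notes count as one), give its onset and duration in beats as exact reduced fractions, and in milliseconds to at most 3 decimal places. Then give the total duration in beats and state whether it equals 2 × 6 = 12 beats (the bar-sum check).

1) 0.0ms=0b +395.604ms=6/7b
2) 395.604ms=6/7b +395.604ms=6/7b
3) 791.209ms=12/7b +395.604ms=6/7b
4) 1186.813ms=18/7b +197.802ms=3/7b
5) 1384.615ms=3b +197.802ms=3/7b
6) 1582.418ms=24/7b +395.604ms=6/7b
7) 1978.022ms=30/7b +395.604ms=6/7b
8) 2373.626ms=36/7b +395.604ms=6/7b
9) 2769.231ms=6b +2769.231ms=6b
Σ=12b of 12 (130bpm 6/8) — PASS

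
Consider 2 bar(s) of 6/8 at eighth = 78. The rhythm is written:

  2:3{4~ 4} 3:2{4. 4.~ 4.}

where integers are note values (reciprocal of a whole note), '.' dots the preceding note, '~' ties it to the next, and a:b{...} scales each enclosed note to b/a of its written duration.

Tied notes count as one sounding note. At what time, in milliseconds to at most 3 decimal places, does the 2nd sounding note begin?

1. 0.0ms @ 0 + 4615.385ms (6)
2. 4615.385ms @ 6 + 1538.462ms (2)
3. 6153.846ms @ 8 + 3076.923ms (4)

note 2 onset = 6b = 4615.385ms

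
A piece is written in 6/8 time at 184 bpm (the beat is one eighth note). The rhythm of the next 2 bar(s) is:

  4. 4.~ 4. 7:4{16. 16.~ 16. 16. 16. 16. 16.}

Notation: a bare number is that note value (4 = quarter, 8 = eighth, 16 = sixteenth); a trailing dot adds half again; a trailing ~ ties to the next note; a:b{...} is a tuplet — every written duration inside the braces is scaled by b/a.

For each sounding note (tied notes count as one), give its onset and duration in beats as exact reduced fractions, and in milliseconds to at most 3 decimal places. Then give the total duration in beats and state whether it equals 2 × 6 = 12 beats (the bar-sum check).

1) 0.0ms=0b +978.261ms=3b
2) 978.261ms=3b +1956.522ms=6b
3) 2934.783ms=9b +139.752ms=3/7b
4) 3074.534ms=66/7b +279.503ms=6/7b
5) 3354.037ms=72/7b +139.752ms=3/7b
6) 3493.789ms=75/7b +139.752ms=3/7b
7) 3633.54ms=78/7b +139.752ms=3/7b
8) 3773.292ms=81/7b +139.752ms=3/7b
Σ=12b of 12 (184bpm 6/8) — PASS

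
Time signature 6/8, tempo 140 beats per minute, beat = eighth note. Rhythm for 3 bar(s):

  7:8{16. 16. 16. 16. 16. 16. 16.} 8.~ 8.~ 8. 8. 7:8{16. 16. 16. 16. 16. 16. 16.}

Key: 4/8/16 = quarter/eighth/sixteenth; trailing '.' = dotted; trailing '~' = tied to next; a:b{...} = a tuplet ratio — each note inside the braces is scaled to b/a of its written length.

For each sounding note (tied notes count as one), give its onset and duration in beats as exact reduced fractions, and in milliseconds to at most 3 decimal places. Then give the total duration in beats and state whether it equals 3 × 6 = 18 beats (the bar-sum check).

1) 0.0ms=0b +367.347ms=6/7b
2) 367.347ms=6/7b +367.347ms=6/7b
3) 734.694ms=12/7b +367.347ms=6/7b
4) 1102.041ms=18/7b +367.347ms=6/7b
5) 1469.388ms=24/7b +367.347ms=6/7b
6) 1836.735ms=30/7b +367.347ms=6/7b
7) 2204.082ms=36/7b +367.347ms=6/7b
8) 2571.429ms=6b +1928.571ms=9/2b
9) 4500.0ms=21/2b +642.857ms=3/2b
10) 5142.857ms=12b +367.347ms=6/7b
11) 5510.204ms=90/7b +367.347ms=6/7b
12) 5877.551ms=96/7b +367.347ms=6/7b
13) 6244.898ms=102/7b +367.347ms=6/7b
14) 6612.245ms=108/7b +367.347ms=6/7b
15) 6979.592ms=114/7b +367.347ms=6/7b
16) 7346.939ms=120/7b +367.347ms=6/7b
Σ=18b of 18 (140bpm 6/8) — PASS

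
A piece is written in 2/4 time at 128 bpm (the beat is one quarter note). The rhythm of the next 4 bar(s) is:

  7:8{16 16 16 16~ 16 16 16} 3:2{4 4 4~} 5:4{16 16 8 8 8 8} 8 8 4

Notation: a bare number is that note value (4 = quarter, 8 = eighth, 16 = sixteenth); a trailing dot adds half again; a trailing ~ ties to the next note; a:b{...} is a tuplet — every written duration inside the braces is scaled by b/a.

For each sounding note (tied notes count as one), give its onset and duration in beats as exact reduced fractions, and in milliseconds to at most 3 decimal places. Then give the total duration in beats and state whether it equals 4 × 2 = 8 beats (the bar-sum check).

1) 0.0ms=0b +133.929ms=2/7b
2) 133.929ms=2/7b +133.929ms=2/7b
3) 267.857ms=4/7b +133.929ms=2/7b
4) 401.786ms=6/7b +267.857ms=4/7b
5) 669.643ms=10/7b +133.929ms=2/7b
6) 803.571ms=12/7b +133.929ms=2/7b
7) 937.5ms=2b +312.5ms=2/3b
8) 1250.0ms=8/3b +312.5ms=2/3b
9) 1562.5ms=10/3b +406.25ms=13/15b
10) 1968.75ms=21/5b +93.75ms=1/5b
11) 2062.5ms=22/5b +187.5ms=2/5b
12) 2250.0ms=24/5b +187.5ms=2/5b
13) 2437.5ms=26/5b +187.5ms=2/5b
14) 2625.0ms=28/5b +187.5ms=2/5b
15) 2812.5ms=6b +234.375ms=1/2b
16) 3046.875ms=13/2b +234.375ms=1/2b
17) 3281.25ms=7b +468.75ms=1b
Σ=8b of 8 (128bpm 2/4) — PASS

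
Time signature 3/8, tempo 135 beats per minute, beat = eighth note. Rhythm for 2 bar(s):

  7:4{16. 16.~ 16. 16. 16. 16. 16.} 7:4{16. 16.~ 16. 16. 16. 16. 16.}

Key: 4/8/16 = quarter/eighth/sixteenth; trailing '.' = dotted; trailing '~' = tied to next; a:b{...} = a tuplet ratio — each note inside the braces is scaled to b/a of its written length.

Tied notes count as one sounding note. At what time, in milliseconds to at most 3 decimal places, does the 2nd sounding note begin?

1. 0.0ms @ 0 + 190.476ms (3/7)
2. 190.476ms @ 3/7 + 380.952ms (6/7)
3. 571.429ms @ 9/7 + 190.476ms (3/7)
4. 761.905ms @ 12/7 + 190.476ms (3/7)
5. 952.381ms @ 15/7 + 190.476ms (3/7)
6. 1142.857ms @ 18/7 + 190.476ms (3/7)
7. 1333.333ms @ 3 + 190.476ms (3/7)
8. 1523.81ms @ 24/7 + 380.952ms (6/7)
9. 1904.762ms @ 30/7 + 190.476ms (3/7)
10. 2095.238ms @ 33/7 + 190.476ms (3/7)
11. 2285.714ms @ 36/7 + 190.476ms (3/7)
12. 2476.19ms @ 39/7 + 190.476ms (3/7)

note 2 onset = 3/7b = 190.476ms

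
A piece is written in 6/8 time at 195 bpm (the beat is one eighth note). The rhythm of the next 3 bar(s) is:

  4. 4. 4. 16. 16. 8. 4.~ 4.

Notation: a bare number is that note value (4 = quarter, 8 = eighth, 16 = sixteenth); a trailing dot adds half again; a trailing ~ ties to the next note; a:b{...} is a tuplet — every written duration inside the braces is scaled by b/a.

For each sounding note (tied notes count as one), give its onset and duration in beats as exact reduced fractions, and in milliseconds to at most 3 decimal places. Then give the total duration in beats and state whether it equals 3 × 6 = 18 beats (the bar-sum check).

1) 0.0ms=0b +923.077ms=3b
2) 923.077ms=3b +923.077ms=3b
3) 1846.154ms=6b +923.077ms=3b
4) 2769.231ms=9b +230.769ms=3/4b
5) 3000.0ms=39/4b +230.769ms=3/4b
6) 3230.769ms=21/2b +461.538ms=3/2b
7) 3692.308ms=12b +1846.154ms=6b
Σ=18b of 18 (195bpm 6/8) — PASS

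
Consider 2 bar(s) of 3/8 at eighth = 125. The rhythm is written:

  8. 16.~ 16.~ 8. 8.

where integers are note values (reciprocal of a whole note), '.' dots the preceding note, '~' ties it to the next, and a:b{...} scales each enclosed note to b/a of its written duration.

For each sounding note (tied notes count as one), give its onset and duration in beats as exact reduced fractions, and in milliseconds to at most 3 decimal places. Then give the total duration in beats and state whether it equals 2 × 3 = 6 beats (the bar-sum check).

1) 0.0ms=0b +720.0ms=3/2b
2) 720.0ms=3/2b +1440.0ms=3b
3) 2160.0ms=9/2b +720.0ms=3/2b
Σ=6b of 6 (125bpm 3/8) — PASS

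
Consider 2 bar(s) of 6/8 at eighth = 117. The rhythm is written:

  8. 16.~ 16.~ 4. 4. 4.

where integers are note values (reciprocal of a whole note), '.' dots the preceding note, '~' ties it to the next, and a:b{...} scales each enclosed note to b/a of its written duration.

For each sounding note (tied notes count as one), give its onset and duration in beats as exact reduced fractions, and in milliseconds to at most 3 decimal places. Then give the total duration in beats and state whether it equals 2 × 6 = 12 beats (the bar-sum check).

1) 0.0ms=0b +769.231ms=3/2b
2) 769.231ms=3/2b +2307.692ms=9/2b
3) 3076.923ms=6b +1538.462ms=3b
4) 4615.385ms=9b +1538.462ms=3b
Σ=12b of 12 (117bpm 6/8) — PASS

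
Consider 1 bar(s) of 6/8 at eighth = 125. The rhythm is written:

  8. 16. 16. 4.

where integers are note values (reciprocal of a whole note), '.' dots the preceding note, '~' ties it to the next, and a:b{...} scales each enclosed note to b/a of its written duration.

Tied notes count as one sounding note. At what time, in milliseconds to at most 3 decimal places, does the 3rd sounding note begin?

1. 0.0ms @ 0 + 720.0ms (3/2)
2. 720.0ms @ 3/2 + 360.0ms (3/4)
3. 1080.0ms @ 9/4 + 360.0ms (3/4)
4. 1440.0ms @ 3 + 1440.0ms (3)

note 3 onset = 9/4b = 1080.0ms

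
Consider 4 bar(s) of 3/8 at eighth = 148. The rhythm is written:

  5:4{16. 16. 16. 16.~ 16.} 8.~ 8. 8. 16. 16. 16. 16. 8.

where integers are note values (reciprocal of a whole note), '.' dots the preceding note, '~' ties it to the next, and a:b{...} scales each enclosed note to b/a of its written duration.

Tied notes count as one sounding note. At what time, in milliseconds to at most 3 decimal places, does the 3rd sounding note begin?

1. 0.0ms @ 0 + 243.243ms (3/5)
2. 243.243ms @ 3/5 + 243.243ms (3/5)
3. 486.486ms @ 6/5 + 243.243ms (3/5)
4. 729.73ms @ 9/5 + 486.486ms (6/5)
5. 1216.216ms @ 3 + 1216.216ms (3)
6. 2432.432ms @ 6 + 608.108ms (3/2)
7. 3040.541ms @ 15/2 + 304.054ms (3/4)
8. 3344.595ms @ 33/4 + 304.054ms (3/4)
9. 3648.649ms @ 9 + 304.054ms (3/4)
10. 3952.703ms @ 39/4 + 304.054ms (3/4)
11. 4256.757ms @ 21/2 + 608.108ms (3/2)

note 3 onset = 6/5b = 486.486ms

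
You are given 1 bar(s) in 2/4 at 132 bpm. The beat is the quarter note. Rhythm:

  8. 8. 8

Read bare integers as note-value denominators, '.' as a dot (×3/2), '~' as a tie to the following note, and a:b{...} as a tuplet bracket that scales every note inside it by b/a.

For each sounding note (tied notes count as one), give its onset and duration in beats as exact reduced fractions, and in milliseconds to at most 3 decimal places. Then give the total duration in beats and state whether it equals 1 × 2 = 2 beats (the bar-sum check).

1) 0.0ms=0b +340.909ms=3/4b
2) 340.909ms=3/4b +340.909ms=3/4b
3) 681.818ms=3/2b +227.273ms=1/2b
Σ=2b of 2 (132bpm 2/4) — PASS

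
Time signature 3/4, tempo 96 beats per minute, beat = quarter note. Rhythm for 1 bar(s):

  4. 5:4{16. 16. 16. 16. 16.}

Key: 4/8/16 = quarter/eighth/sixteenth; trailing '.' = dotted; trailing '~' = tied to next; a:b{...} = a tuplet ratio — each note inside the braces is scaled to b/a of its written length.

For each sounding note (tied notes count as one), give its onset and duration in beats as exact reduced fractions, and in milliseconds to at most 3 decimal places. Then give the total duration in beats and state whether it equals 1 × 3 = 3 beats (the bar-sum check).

1) 0.0ms=0b +937.5ms=3/2b
2) 937.5ms=3/2b +187.5ms=3/10b
3) 1125.0ms=9/5b +187.5ms=3/10b
4) 1312.5ms=21/10b +187.5ms=3/10b
5) 1500.0ms=12/5b +187.5ms=3/10b
6) 1687.5ms=27/10b +187.5ms=3/10b
Σ=3b of 3 (96bpm 3/4) — PASS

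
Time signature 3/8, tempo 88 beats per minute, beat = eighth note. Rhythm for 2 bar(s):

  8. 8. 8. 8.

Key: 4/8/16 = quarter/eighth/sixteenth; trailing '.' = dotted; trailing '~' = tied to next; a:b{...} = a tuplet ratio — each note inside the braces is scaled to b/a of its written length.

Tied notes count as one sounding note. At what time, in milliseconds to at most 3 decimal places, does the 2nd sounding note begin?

1. 0.0ms @ 0 + 1022.727ms (3/2)
2. 1022.727ms @ 3/2 + 1022.727ms (3/2)
3. 2045.455ms @ 3 + 1022.727ms (3/2)
4. 3068.182ms @ 9/2 + 1022.727ms (3/2)

note 2 onset = 3/2b = 1022.727ms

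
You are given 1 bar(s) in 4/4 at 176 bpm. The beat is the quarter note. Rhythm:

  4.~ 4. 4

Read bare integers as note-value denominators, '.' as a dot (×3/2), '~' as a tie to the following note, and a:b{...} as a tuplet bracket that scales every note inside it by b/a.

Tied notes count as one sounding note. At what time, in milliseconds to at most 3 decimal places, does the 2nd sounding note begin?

1. 0.0ms @ 0 + 1022.727ms (3)
2. 1022.727ms @ 3 + 340.909ms (1)

note 2 onset = 3b = 1022.727ms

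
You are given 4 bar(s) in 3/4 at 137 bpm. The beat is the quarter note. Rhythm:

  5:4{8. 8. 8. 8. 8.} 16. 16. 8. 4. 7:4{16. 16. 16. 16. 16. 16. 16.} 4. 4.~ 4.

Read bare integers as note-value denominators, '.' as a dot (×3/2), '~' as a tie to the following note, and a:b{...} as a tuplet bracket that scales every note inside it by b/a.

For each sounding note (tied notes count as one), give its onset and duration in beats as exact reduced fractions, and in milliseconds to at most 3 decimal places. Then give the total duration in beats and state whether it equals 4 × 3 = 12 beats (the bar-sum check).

1) 0.0ms=0b +262.774ms=3/5b
2) 262.774ms=3/5b +262.774ms=3/5b
3) 525.547ms=6/5b +262.774ms=3/5b
4) 788.321ms=9/5b +262.774ms=3/5b
5) 1051.095ms=12/5b +262.774ms=3/5b
6) 1313.869ms=3b +164.234ms=3/8b
7) 1478.102ms=27/8b +164.234ms=3/8b
8) 1642.336ms=15/4b +328.467ms=3/4b
9) 1970.803ms=9/2b +656.934ms=3/2b
10) 2627.737ms=6b +93.848ms=3/14b
11) 2721.585ms=87/14b +93.848ms=3/14b
12) 2815.433ms=45/7b +93.848ms=3/14b
13) 2909.281ms=93/14b +93.848ms=3/14b
14) 3003.128ms=48/7b +93.848ms=3/14b
15) 3096.976ms=99/14b +93.848ms=3/14b
16) 3190.824ms=51/7b +93.848ms=3/14b
17) 3284.672ms=15/2b +656.934ms=3/2b
18) 3941.606ms=9b +1313.869ms=3b
Σ=12b of 12 (137bpm 3/4) — PASS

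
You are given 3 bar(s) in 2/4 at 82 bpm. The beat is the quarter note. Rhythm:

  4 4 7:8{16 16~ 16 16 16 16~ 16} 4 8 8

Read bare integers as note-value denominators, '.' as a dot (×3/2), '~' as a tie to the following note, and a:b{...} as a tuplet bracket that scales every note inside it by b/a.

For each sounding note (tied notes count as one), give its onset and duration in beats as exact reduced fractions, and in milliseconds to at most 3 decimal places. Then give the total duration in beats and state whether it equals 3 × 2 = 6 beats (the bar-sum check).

1) 0.0ms=0b +731.707ms=1b
2) 731.707ms=1b +731.707ms=1b
3) 1463.415ms=2b +209.059ms=2/7b
4) 1672.474ms=16/7b +418.118ms=4/7b
5) 2090.592ms=20/7b +209.059ms=2/7b
6) 2299.652ms=22/7b +209.059ms=2/7b
7) 2508.711ms=24/7b +418.118ms=4/7b
8) 2926.829ms=4b +731.707ms=1b
9) 3658.537ms=5b +365.854ms=1/2b
10) 4024.39ms=11/2b +365.854ms=1/2b
Σ=6b of 6 (82bpm 2/4) — PASS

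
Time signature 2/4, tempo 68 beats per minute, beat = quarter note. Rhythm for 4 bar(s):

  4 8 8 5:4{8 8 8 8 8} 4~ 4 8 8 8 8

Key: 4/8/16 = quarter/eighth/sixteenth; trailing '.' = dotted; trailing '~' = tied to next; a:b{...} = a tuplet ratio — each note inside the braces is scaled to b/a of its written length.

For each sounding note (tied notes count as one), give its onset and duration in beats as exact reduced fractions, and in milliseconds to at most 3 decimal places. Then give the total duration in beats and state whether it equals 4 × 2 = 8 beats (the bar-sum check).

1) 0.0ms=0b +882.353ms=1b
2) 882.353ms=1b +441.176ms=1/2b
3) 1323.529ms=3/2b +441.176ms=1/2b
4) 1764.706ms=2b +352.941ms=2/5b
5) 2117.647ms=12/5b +352.941ms=2/5b
6) 2470.588ms=14/5b +352.941ms=2/5b
7) 2823.529ms=16/5b +352.941ms=2/5b
8) 3176.471ms=18/5b +352.941ms=2/5b
9) 3529.412ms=4b +1764.706ms=2b
10) 5294.118ms=6b +441.176ms=1/2b
11) 5735.294ms=13/2b +441.176ms=1/2b
12) 6176.471ms=7b +441.176ms=1/2b
13) 6617.647ms=15/2b +441.176ms=1/2b
Σ=8b of 8 (68bpm 2/4) — PASS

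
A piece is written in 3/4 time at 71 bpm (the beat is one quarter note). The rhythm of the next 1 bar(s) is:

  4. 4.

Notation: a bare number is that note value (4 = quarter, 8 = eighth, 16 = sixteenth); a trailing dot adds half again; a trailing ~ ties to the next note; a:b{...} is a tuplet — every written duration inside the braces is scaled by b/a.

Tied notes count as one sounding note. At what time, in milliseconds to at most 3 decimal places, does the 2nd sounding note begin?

1. 0.0ms @ 0 + 1267.606ms (3/2)
2. 1267.606ms @ 3/2 + 1267.606ms (3/2)

note 2 onset = 3/2b = 1267.606ms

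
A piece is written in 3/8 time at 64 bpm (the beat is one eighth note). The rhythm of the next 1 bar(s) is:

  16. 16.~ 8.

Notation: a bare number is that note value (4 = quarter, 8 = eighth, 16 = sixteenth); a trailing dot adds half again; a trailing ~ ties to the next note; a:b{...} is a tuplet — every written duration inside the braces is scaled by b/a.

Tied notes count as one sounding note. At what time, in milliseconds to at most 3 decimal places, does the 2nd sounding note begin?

1. 0.0ms @ 0 + 703.125ms (3/4)
2. 703.125ms @ 3/4 + 2109.375ms (9/4)

note 2 onset = 3/4b = 703.125ms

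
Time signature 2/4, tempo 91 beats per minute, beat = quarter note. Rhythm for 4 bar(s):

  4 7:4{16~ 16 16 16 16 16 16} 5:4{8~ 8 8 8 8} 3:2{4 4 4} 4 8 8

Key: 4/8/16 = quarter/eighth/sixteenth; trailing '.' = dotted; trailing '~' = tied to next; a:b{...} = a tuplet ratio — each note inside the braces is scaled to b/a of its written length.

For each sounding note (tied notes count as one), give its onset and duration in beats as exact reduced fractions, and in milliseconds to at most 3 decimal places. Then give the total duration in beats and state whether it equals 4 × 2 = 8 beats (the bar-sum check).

1) 0.0ms=0b +659.341ms=1b
2) 659.341ms=1b +188.383ms=2/7b
3) 847.724ms=9/7b +94.192ms=1/7b
4) 941.915ms=10/7b +94.192ms=1/7b
5) 1036.107ms=11/7b +94.192ms=1/7b
6) 1130.298ms=12/7b +94.192ms=1/7b
7) 1224.49ms=13/7b +94.192ms=1/7b
8) 1318.681ms=2b +527.473ms=4/5b
9) 1846.154ms=14/5b +263.736ms=2/5b
10) 2109.89ms=16/5b +263.736ms=2/5b
11) 2373.626ms=18/5b +263.736ms=2/5b
12) 2637.363ms=4b +439.56ms=2/3b
13) 3076.923ms=14/3b +439.56ms=2/3b
14) 3516.484ms=16/3b +439.56ms=2/3b
15) 3956.044ms=6b +659.341ms=1b
16) 4615.385ms=7b +329.67ms=1/2b
17) 4945.055ms=15/2b +329.67ms=1/2b
Σ=8b of 8 (91bpm 2/4) — PASS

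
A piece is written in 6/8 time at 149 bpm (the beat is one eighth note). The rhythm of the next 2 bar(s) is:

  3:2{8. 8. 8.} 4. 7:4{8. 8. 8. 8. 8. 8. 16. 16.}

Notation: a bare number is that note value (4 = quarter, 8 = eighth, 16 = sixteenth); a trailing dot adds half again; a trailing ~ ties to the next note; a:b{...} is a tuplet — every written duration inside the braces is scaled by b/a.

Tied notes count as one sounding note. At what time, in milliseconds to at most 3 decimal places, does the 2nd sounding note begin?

note 2 onset = 1b = 402.685ms

1. 0.0ms @ 0 + 402.685ms (1)
2. 402.685ms @ 1 + 402.685ms (1)
3. 805.369ms @ 2 + 402.685ms (1)
4. 1208.054ms @ 3 + 1208.054ms (3)
5. 2416.107ms @ 6 + 345.158ms (6/7)
6. 2761.266ms @ 48/7 + 345.158ms (6/7)
7. 3106.424ms @ 54/7 + 345.158ms (6/7)
8. 3451.582ms @ 60/7 + 345.158ms (6/7)
9. 3796.74ms @ 66/7 + 345.158ms (6/7)
10. 4141.898ms @ 72/7 + 345.158ms (6/7)
11. 4487.057ms @ 78/7 + 172.579ms (3/7)
12. 4659.636ms @ 81/7 + 172.579ms (3/7)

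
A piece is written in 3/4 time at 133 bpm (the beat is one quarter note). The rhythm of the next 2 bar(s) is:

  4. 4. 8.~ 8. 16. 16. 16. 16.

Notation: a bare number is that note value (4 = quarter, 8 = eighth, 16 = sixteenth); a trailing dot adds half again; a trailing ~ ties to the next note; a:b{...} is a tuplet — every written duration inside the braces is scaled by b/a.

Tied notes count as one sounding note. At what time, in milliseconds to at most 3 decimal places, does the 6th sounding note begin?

1. 0.0ms @ 0 + 676.692ms (3/2)
2. 676.692ms @ 3/2 + 676.692ms (3/2)
3. 1353.383ms @ 3 + 676.692ms (3/2)
4. 2030.075ms @ 9/2 + 169.173ms (3/8)
5. 2199.248ms @ 39/8 + 169.173ms (3/8)
6. 2368.421ms @ 21/4 + 169.173ms (3/8)
7. 2537.594ms @ 45/8 + 169.173ms (3/8)

note 6 onset = 21/4b = 2368.421ms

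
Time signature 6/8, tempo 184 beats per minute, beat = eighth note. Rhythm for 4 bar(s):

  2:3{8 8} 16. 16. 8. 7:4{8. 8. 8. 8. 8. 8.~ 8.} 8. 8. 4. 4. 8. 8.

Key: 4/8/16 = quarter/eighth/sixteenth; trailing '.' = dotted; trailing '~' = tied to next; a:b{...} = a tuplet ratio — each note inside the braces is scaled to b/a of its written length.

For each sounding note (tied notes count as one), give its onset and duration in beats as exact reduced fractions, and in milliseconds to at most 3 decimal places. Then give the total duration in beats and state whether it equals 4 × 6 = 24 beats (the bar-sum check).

1) 0.0ms=0b +489.13ms=3/2b
2) 489.13ms=3/2b +489.13ms=3/2b
3) 978.261ms=3b +244.565ms=3/4b
4) 1222.826ms=15/4b +244.565ms=3/4b
5) 1467.391ms=9/2b +489.13ms=3/2b
6) 1956.522ms=6b +279.503ms=6/7b
7) 2236.025ms=48/7b +279.503ms=6/7b
8) 2515.528ms=54/7b +279.503ms=6/7b
9) 2795.031ms=60/7b +279.503ms=6/7b
10) 3074.534ms=66/7b +279.503ms=6/7b
11) 3354.037ms=72/7b +559.006ms=12/7b
12) 3913.043ms=12b +489.13ms=3/2b
13) 4402.174ms=27/2b +489.13ms=3/2b
14) 4891.304ms=15b +978.261ms=3b
15) 5869.565ms=18b +978.261ms=3b
16) 6847.826ms=21b +489.13ms=3/2b
17) 7336.957ms=45/2b +489.13ms=3/2b
Σ=24b of 24 (184bpm 6/8) — PASS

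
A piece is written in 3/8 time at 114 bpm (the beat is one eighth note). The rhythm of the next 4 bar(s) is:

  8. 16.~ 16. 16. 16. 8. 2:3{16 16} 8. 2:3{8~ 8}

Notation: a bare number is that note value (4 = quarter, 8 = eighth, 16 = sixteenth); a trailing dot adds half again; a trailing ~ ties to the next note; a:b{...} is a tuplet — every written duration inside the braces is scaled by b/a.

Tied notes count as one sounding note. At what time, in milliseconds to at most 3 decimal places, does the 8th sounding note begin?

note 8 onset = 15/2b = 3947.368ms

1. 0.0ms @ 0 + 789.474ms (3/2)
2. 789.474ms @ 3/2 + 789.474ms (3/2)
3. 1578.947ms @ 3 + 394.737ms (3/4)
4. 1973.684ms @ 15/4 + 394.737ms (3/4)
5. 2368.421ms @ 9/2 + 789.474ms (3/2)
6. 3157.895ms @ 6 + 394.737ms (3/4)
7. 3552.632ms @ 27/4 + 394.737ms (3/4)
8. 3947.368ms @ 15/2 + 789.474ms (3/2)
9. 4736.842ms @ 9 + 1578.947ms (3)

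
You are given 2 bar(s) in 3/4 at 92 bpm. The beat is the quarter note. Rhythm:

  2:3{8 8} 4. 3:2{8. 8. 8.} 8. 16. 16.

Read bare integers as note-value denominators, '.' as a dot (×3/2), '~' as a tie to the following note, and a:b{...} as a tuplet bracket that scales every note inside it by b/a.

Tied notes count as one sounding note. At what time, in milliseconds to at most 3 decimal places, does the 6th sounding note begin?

note 6 onset = 4b = 2608.696ms

1. 0.0ms @ 0 + 489.13ms (3/4)
2. 489.13ms @ 3/4 + 489.13ms (3/4)
3. 978.261ms @ 3/2 + 978.261ms (3/2)
4. 1956.522ms @ 3 + 326.087ms (1/2)
5. 2282.609ms @ 7/2 + 326.087ms (1/2)
6. 2608.696ms @ 4 + 326.087ms (1/2)
7. 2934.783ms @ 9/2 + 489.13ms (3/4)
8. 3423.913ms @ 21/4 + 244.565ms (3/8)
9. 3668.478ms @ 45/8 + 244.565ms (3/8)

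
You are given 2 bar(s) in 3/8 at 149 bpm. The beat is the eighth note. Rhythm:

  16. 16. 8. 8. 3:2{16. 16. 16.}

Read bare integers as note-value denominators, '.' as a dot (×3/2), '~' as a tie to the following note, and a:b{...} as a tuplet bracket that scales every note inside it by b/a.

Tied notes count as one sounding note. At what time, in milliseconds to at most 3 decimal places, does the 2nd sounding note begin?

note 2 onset = 3/4b = 302.013ms

1. 0.0ms @ 0 + 302.013ms (3/4)
2. 302.013ms @ 3/4 + 302.013ms (3/4)
3. 604.027ms @ 3/2 + 604.027ms (3/2)
4. 1208.054ms @ 3 + 604.027ms (3/2)
5. 1812.081ms @ 9/2 + 201.342ms (1/2)
6. 2013.423ms @ 5 + 201.342ms (1/2)
7. 2214.765ms @ 11/2 + 201.342ms (1/2)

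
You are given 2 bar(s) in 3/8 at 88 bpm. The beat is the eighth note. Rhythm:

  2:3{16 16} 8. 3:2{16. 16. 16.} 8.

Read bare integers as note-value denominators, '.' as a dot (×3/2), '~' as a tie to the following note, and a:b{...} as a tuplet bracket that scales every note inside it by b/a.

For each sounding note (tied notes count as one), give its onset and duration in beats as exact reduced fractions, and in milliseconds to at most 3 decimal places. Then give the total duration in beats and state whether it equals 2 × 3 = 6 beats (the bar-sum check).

1) 0.0ms=0b +511.364ms=3/4b
2) 511.364ms=3/4b +511.364ms=3/4b
3) 1022.727ms=3/2b +1022.727ms=3/2b
4) 2045.455ms=3b +340.909ms=1/2b
5) 2386.364ms=7/2b +340.909ms=1/2b
6) 2727.273ms=4b +340.909ms=1/2b
7) 3068.182ms=9/2b +1022.727ms=3/2b
Σ=6b of 6 (88bpm 3/8) — PASS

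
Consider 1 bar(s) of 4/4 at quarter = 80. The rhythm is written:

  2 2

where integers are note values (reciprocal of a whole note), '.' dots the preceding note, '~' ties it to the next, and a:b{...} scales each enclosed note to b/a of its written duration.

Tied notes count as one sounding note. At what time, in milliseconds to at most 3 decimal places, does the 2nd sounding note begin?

note 2 onset = 2b = 1500.0ms

1. 0.0ms @ 0 + 1500.0ms (2)
2. 1500.0ms @ 2 + 1500.0ms (2)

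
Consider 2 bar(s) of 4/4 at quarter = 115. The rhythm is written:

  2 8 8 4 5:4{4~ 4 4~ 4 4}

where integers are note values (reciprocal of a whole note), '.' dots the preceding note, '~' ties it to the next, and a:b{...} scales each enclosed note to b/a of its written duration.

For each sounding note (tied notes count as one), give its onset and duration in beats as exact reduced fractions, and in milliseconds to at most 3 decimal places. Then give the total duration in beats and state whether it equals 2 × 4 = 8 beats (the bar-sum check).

1) 0.0ms=0b +1043.478ms=2b
2) 1043.478ms=2b +260.87ms=1/2b
3) 1304.348ms=5/2b +260.87ms=1/2b
4) 1565.217ms=3b +521.739ms=1b
5) 2086.957ms=4b +834.783ms=8/5b
6) 2921.739ms=28/5b +834.783ms=8/5b
7) 3756.522ms=36/5b +417.391ms=4/5b
Σ=8b of 8 (115bpm 4/4) — PASS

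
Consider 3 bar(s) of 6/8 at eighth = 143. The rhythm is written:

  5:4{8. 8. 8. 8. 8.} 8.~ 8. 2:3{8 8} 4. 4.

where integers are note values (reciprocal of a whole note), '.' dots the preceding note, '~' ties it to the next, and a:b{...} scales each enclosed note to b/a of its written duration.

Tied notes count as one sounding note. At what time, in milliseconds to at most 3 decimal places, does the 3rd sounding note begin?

note 3 onset = 12/5b = 1006.993ms

1. 0.0ms @ 0 + 503.497ms (6/5)
2. 503.497ms @ 6/5 + 503.497ms (6/5)
3. 1006.993ms @ 12/5 + 503.497ms (6/5)
4. 1510.49ms @ 18/5 + 503.497ms (6/5)
5. 2013.986ms @ 24/5 + 503.497ms (6/5)
6. 2517.483ms @ 6 + 1258.741ms (3)
7. 3776.224ms @ 9 + 629.371ms (3/2)
8. 4405.594ms @ 21/2 + 629.371ms (3/2)
9. 5034.965ms @ 12 + 1258.741ms (3)
10. 6293.706ms @ 15 + 1258.741ms (3)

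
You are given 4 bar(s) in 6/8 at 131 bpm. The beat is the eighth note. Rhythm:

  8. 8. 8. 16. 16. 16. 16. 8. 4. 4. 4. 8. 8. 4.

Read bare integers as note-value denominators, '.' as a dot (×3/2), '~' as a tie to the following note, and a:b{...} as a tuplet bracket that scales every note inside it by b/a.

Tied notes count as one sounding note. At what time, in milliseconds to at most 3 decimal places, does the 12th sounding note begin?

note 12 onset = 18b = 8244.275ms

1. 0.0ms @ 0 + 687.023ms (3/2)
2. 687.023ms @ 3/2 + 687.023ms (3/2)
3. 1374.046ms @ 3 + 687.023ms (3/2)
4. 2061.069ms @ 9/2 + 343.511ms (3/4)
5. 2404.58ms @ 21/4 + 343.511ms (3/4)
6. 2748.092ms @ 6 + 343.511ms (3/4)
7. 3091.603ms @ 27/4 + 343.511ms (3/4)
8. 3435.115ms @ 15/2 + 687.023ms (3/2)
9. 4122.137ms @ 9 + 1374.046ms (3)
10. 5496.183ms @ 12 + 1374.046ms (3)
11. 6870.229ms @ 15 + 1374.046ms (3)
12. 8244.275ms @ 18 + 687.023ms (3/2)
13. 8931.298ms @ 39/2 + 687.023ms (3/2)
14. 9618.321ms @ 21 + 1374.046ms (3)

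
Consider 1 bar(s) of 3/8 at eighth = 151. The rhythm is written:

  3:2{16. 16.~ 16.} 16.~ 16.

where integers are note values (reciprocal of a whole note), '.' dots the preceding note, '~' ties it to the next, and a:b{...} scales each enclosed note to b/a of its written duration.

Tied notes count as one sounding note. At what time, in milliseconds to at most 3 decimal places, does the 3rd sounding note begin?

note 3 onset = 3/2b = 596.026ms

1. 0.0ms @ 0 + 198.675ms (1/2)
2. 198.675ms @ 1/2 + 397.351ms (1)
3. 596.026ms @ 3/2 + 596.026ms (3/2)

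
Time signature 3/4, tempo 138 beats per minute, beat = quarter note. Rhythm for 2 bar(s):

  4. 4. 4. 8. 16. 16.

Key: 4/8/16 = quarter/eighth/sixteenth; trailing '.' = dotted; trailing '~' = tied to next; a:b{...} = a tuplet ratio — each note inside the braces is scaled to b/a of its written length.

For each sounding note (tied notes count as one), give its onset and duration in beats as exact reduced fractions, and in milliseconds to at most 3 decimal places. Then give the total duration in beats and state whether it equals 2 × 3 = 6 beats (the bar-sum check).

1) 0.0ms=0b +652.174ms=3/2b
2) 652.174ms=3/2b +652.174ms=3/2b
3) 1304.348ms=3b +652.174ms=3/2b
4) 1956.522ms=9/2b +326.087ms=3/4b
5) 2282.609ms=21/4b +163.043ms=3/8b
6) 2445.652ms=45/8b +163.043ms=3/8b
Σ=6b of 6 (138bpm 3/4) — PASS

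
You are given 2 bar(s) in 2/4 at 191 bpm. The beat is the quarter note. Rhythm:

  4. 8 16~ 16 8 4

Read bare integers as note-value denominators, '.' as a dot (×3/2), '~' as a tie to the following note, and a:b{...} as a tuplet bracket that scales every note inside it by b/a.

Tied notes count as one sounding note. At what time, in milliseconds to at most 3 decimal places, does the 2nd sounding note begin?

note 2 onset = 3/2b = 471.204ms

1. 0.0ms @ 0 + 471.204ms (3/2)
2. 471.204ms @ 3/2 + 157.068ms (1/2)
3. 628.272ms @ 2 + 157.068ms (1/2)
4. 785.34ms @ 5/2 + 157.068ms (1/2)
5. 942.408ms @ 3 + 314.136ms (1)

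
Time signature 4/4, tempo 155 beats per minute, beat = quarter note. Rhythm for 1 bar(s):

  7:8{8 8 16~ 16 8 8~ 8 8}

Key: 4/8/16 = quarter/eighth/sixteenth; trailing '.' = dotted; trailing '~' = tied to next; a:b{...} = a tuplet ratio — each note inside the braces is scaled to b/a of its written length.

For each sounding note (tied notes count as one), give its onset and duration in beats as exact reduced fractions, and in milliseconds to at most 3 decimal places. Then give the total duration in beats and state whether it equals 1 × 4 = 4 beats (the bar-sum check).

1) 0.0ms=0b +221.198ms=4/7b
2) 221.198ms=4/7b +221.198ms=4/7b
3) 442.396ms=8/7b +221.198ms=4/7b
4) 663.594ms=12/7b +221.198ms=4/7b
5) 884.793ms=16/7b +442.396ms=8/7b
6) 1327.189ms=24/7b +221.198ms=4/7b
Σ=4b of 4 (155bpm 4/4) — PASS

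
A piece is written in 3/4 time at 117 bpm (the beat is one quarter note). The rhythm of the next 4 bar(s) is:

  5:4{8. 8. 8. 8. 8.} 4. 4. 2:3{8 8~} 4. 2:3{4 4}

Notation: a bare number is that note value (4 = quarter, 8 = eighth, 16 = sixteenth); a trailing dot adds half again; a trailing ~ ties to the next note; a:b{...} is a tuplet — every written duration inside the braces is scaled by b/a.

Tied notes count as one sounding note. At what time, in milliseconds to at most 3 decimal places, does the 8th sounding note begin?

note 8 onset = 6b = 3076.923ms

1. 0.0ms @ 0 + 307.692ms (3/5)
2. 307.692ms @ 3/5 + 307.692ms (3/5)
3. 615.385ms @ 6/5 + 307.692ms (3/5)
4. 923.077ms @ 9/5 + 307.692ms (3/5)
5. 1230.769ms @ 12/5 + 307.692ms (3/5)
6. 1538.462ms @ 3 + 769.231ms (3/2)
7. 2307.692ms @ 9/2 + 769.231ms (3/2)
8. 3076.923ms @ 6 + 384.615ms (3/4)
9. 3461.538ms @ 27/4 + 1153.846ms (9/4)
10. 4615.385ms @ 9 + 769.231ms (3/2)
11. 5384.615ms @ 21/2 + 769.231ms (3/2)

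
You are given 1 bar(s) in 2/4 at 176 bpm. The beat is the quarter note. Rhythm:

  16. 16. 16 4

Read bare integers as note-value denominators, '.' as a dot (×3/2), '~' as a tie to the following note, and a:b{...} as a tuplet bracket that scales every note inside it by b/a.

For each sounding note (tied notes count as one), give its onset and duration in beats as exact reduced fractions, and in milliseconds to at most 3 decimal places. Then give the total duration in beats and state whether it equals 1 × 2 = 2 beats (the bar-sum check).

1) 0.0ms=0b +127.841ms=3/8b
2) 127.841ms=3/8b +127.841ms=3/8b
3) 255.682ms=3/4b +85.227ms=1/4b
4) 340.909ms=1b +340.909ms=1b
Σ=2b of 2 (176bpm 2/4) — PASS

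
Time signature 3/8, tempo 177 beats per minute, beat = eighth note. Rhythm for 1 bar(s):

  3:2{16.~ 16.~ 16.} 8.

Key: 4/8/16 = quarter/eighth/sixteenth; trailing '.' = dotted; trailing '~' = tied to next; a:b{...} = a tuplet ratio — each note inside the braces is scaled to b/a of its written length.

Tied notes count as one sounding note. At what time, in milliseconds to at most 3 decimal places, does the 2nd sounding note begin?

1. 0.0ms @ 0 + 508.475ms (3/2)
2. 508.475ms @ 3/2 + 508.475ms (3/2)

note 2 onset = 3/2b = 508.475ms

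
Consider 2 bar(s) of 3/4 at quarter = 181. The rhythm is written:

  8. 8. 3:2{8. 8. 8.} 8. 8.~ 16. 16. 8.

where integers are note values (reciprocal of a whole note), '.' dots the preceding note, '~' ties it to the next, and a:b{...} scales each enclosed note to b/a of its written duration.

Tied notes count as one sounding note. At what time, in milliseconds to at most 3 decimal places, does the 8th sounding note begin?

1. 0.0ms @ 0 + 248.619ms (3/4)
2. 248.619ms @ 3/4 + 248.619ms (3/4)
3. 497.238ms @ 3/2 + 165.746ms (1/2)
4. 662.983ms @ 2 + 165.746ms (1/2)
5. 828.729ms @ 5/2 + 165.746ms (1/2)
6. 994.475ms @ 3 + 248.619ms (3/4)
7. 1243.094ms @ 15/4 + 372.928ms (9/8)
8. 1616.022ms @ 39/8 + 124.309ms (3/8)
9. 1740.331ms @ 21/4 + 248.619ms (3/4)

note 8 onset = 39/8b = 1616.022ms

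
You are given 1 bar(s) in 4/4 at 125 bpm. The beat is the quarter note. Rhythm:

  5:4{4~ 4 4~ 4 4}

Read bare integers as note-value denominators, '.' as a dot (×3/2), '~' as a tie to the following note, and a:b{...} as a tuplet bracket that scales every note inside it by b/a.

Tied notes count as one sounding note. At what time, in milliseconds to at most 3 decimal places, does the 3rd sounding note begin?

note 3 onset = 16/5b = 1536.0ms

1. 0.0ms @ 0 + 768.0ms (8/5)
2. 768.0ms @ 8/5 + 768.0ms (8/5)
3. 1536.0ms @ 16/5 + 384.0ms (4/5)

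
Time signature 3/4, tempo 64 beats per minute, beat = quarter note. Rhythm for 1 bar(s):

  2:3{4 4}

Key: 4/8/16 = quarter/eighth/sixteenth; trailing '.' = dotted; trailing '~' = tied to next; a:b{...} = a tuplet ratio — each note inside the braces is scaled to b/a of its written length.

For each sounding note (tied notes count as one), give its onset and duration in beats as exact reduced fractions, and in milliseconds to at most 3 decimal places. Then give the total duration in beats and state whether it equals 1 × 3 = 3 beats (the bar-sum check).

1) 0.0ms=0b +1406.25ms=3/2b
2) 1406.25ms=3/2b +1406.25ms=3/2b
Σ=3b of 3 (64bpm 3/4) — PASS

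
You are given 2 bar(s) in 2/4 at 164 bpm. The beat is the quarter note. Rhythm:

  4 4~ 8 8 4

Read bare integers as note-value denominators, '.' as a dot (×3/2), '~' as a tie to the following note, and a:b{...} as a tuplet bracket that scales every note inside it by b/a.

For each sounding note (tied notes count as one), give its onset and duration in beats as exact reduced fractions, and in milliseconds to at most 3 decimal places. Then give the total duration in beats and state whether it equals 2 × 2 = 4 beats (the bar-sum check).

1) 0.0ms=0b +365.854ms=1b
2) 365.854ms=1b +548.78ms=3/2b
3) 914.634ms=5/2b +182.927ms=1/2b
4) 1097.561ms=3b +365.854ms=1b
Σ=4b of 4 (164bpm 2/4) — PASS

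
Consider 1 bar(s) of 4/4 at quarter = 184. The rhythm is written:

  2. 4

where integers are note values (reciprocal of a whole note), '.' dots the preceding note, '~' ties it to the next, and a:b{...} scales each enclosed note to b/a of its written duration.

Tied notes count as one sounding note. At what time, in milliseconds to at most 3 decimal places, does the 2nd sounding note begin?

1. 0.0ms @ 0 + 978.261ms (3)
2. 978.261ms @ 3 + 326.087ms (1)

note 2 onset = 3b = 978.261ms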